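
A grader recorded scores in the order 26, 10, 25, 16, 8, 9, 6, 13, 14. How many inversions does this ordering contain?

For each element, count later entries that are smaller:
26 → 10, 25, 16, 8, 9, 6, 13, 14 → 8
10 → 8, 9, 6 → 3
25 → 16, 8, 9, 6, 13, 14 → 6
16 → 8, 9, 6, 13, 14 → 5
8 → 6 → 1
9 → 6 → 1
6 → none → 0
13 → none → 0
14 → none → 0
Sum: 8 + 3 + 6 + 5 + 1 + 1 + 0 + 0 + 0 = 24

Inversions: 24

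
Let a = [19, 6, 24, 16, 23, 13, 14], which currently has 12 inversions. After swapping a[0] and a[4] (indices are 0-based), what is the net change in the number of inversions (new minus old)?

+1

Positions 0 and 4 hold 19 and 23; after swapping, the array is [23, 6, 24, 16, 19, 13, 14].
Element-by-element contributions:
23: 5
6: 0
24: 4
16: 2
19: 2
13: 0
14: 0
Sum: 5 + 0 + 4 + 2 + 2 + 0 + 0 = 13
Change: 13 − 12 = +1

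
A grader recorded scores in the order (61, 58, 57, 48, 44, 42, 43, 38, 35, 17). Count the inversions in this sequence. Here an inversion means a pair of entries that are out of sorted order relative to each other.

44 inversions

Count, for each position, how many later elements it exceeds:
61 → 58, 57, 48, 44, 42, 43, 38, 35, 17 → 9
58 → 57, 48, 44, 42, 43, 38, 35, 17 → 8
57 → 48, 44, 42, 43, 38, 35, 17 → 7
48 → 44, 42, 43, 38, 35, 17 → 6
44 → 42, 43, 38, 35, 17 → 5
42 → 38, 35, 17 → 3
43 → 38, 35, 17 → 3
38 → 35, 17 → 2
35 → 17 → 1
17 → none → 0
Sum: 9 + 8 + 7 + 6 + 5 + 3 + 3 + 2 + 1 + 0 = 44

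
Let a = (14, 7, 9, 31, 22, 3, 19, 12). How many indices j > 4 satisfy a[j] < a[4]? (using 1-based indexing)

4

The element at index 4 is 31.
Elements after it: 22, 3, 19, 12
Those smaller than 31: 22, 3, 19, 12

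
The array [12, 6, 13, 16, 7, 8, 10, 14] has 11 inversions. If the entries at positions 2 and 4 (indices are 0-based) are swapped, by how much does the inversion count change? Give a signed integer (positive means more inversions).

-1

Positions 2 and 4 hold 13 and 7; after swapping, the array is [12, 6, 7, 16, 13, 8, 10, 14].
Element-by-element contributions:
12 → 6, 7, 8, 10 → 4
6 → none → 0
7 → none → 0
16 → 13, 8, 10, 14 → 4
13 → 8, 10 → 2
8 → none → 0
10 → none → 0
14 → none → 0
Sum: 4 + 0 + 0 + 4 + 2 + 0 + 0 + 0 = 10
Change: 10 − 11 = -1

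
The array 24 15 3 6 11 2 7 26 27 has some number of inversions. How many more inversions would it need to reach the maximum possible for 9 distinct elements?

21 inversions short

Maximum inversions for 9 distinct elements is C(9, 2) = 9·8/2 = 36.
Current inversions — for each element, count later smaller elements:
24: 6
15: 5
3: 1
6: 1
11: 2
2: 0
7: 0
26: 0
27: 0
Current total: 6 + 5 + 1 + 1 + 2 + 0 + 0 + 0 + 0 = 15
Shortfall: 36 − 15 = 21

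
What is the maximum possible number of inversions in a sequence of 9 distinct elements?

The maximum occurs when the array is in strictly decreasing order: every one of the C(9, 2) pairs is inverted.
C(9, 2) = 9·8/2 = 36

Inversions: 36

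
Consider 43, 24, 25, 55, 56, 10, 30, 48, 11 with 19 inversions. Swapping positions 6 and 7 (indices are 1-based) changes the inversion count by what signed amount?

+1

Positions 6 and 7 hold 10 and 30; after swapping, the array is [43, 24, 25, 55, 56, 30, 10, 48, 11].
For each element, count later entries that are smaller:
43 → 24, 25, 30, 10, 11 → 5
24 → 10, 11 → 2
25 → 10, 11 → 2
55 → 30, 10, 48, 11 → 4
56 → 30, 10, 48, 11 → 4
30 → 10, 11 → 2
10 → none → 0
48 → 11 → 1
11 → none → 0
Sum: 5 + 2 + 2 + 4 + 4 + 2 + 0 + 1 + 0 = 20
Change: 20 − 19 = +1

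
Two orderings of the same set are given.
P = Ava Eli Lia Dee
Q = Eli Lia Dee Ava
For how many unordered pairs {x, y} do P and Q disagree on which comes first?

There are 3 disagreeing pairs.

Assign each item its position (1..4) in the first ordering, then rewrite the second ordering as that position sequence:
positions: Ava→1, Eli→2, Lia→3, Dee→4
second ordering as positions: [2, 3, 4, 1]
Discordant pairs = inversions in this position sequence.
2: 1 → 1
3: 1 → 1
4: 1 → 1
1: 0
Total: 1 + 1 + 1 + 0 = 3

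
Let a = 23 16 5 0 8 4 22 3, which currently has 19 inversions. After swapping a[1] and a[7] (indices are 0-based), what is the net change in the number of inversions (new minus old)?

Positions 1 and 7 hold 16 and 3; after swapping, the array is [23, 3, 5, 0, 8, 4, 22, 16].
Count, for each position, how many later elements it exceeds:
23 → 3, 5, 0, 8, 4, 22, 16 → 7
3 → 0 → 1
5 → 0, 4 → 2
0 → none → 0
8 → 4 → 1
4 → none → 0
22 → 16 → 1
16 → none → 0
Sum: 7 + 1 + 2 + 0 + 1 + 0 + 1 + 0 = 12
Change: 12 − 19 = -7

-7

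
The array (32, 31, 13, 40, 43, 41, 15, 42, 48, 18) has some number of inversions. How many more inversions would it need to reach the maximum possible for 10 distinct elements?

Maximum inversions for 10 distinct elements is C(10, 2) = 10·9/2 = 45.
Current inversions — for each element, count later smaller elements:
32: 4
31: 3
13: 0
40: 2
43: 4
41: 2
15: 0
42: 1
48: 1
18: 0
Current total: 4 + 3 + 0 + 2 + 4 + 2 + 0 + 1 + 1 + 0 = 17
Shortfall: 45 − 17 = 28

28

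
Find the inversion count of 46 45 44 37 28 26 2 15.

There are 27 out-of-order pairs.

Sweep left to right; for each value list the smaller values that follow it:
46 → 45, 44, 37, 28, 26, 2, 15 → 7
45 → 44, 37, 28, 26, 2, 15 → 6
44 → 37, 28, 26, 2, 15 → 5
37 → 28, 26, 2, 15 → 4
28 → 26, 2, 15 → 3
26 → 2, 15 → 2
2 → none → 0
15 → none → 0
Sum: 7 + 6 + 5 + 4 + 3 + 2 + 0 + 0 = 27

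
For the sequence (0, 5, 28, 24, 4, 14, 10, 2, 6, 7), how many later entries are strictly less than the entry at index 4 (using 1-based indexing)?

6

The element at index 4 is 24.
Elements after it: 4, 14, 10, 2, 6, 7
Those smaller than 24: 4, 14, 10, 2, 6, 7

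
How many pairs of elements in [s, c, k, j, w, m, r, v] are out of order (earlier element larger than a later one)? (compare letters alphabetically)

Sweep left to right; for each value list the smaller values that follow it:
s: 5
c: 0
k: 1
j: 0
w: 3
m: 0
r: 0
v: 0
Sum: 5 + 0 + 1 + 0 + 3 + 0 + 0 + 0 = 9

Inversions: 9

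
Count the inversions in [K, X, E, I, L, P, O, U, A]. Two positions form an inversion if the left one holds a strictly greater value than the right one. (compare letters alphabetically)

17 inversions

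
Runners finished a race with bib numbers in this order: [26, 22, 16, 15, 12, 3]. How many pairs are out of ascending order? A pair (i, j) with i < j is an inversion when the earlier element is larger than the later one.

15

For each element, count later entries that are smaller:
26 → 22, 16, 15, 12, 3 → 5
22 → 16, 15, 12, 3 → 4
16 → 15, 12, 3 → 3
15 → 12, 3 → 2
12 → 3 → 1
3 → none → 0
Sum: 5 + 4 + 3 + 2 + 1 + 0 = 15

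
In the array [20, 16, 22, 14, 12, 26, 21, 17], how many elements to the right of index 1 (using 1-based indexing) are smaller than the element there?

The element at index 1 is 20.
Elements after it: 16, 22, 14, 12, 26, 21, 17
Those smaller than 20: 16, 14, 12, 17

4 such elements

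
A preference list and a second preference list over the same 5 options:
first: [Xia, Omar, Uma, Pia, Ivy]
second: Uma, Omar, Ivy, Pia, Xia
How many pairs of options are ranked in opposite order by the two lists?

Pairs: 6

Assign each item its position (1..5) in the first ordering, then rewrite the second ordering as that position sequence:
positions: Xia→1, Omar→2, Uma→3, Pia→4, Ivy→5
second ordering as positions: [3, 2, 5, 4, 1]
Discordant pairs = inversions in this position sequence.
3: 2, 1 → 2
2: 1 → 1
5: 4, 1 → 2
4: 1 → 1
1: 0
Total: 2 + 1 + 2 + 1 + 0 = 6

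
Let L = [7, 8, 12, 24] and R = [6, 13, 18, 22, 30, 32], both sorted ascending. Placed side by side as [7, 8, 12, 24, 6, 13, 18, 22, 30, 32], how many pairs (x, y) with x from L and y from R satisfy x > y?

7 split inversions

For each element r of the right run, count left-run elements greater than r:
r = 6: 7, 8, 12, 24 → 4
r = 13: 24 → 1
r = 18: 24 → 1
r = 22: 24 → 1
r = 30: none → 0
r = 32: none → 0
Cross-inversions: 4 + 1 + 1 + 1 + 0 + 0 = 7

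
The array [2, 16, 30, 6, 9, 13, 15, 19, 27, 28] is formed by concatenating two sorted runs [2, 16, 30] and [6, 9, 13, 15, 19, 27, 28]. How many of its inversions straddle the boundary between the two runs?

11 split inversions

Count, for every r in R, how many entries of L exceed r:
r = 6: 16, 30 → 2
r = 9: 16, 30 → 2
r = 13: 16, 30 → 2
r = 15: 16, 30 → 2
r = 19: 30 → 1
r = 27: 30 → 1
r = 28: 30 → 1
Cross-inversions: 2 + 2 + 2 + 2 + 1 + 1 + 1 = 11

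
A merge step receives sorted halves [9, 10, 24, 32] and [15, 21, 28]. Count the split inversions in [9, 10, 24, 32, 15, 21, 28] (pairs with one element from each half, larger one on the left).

For each element r of the right run, count left-run elements greater than r:
r = 15: 24, 32 → 2
r = 21: 24, 32 → 2
r = 28: 32 → 1
Cross-inversions: 2 + 2 + 1 = 5

There are 5 cross-inversions.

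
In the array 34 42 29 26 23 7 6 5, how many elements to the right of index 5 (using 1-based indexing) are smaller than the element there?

The element at index 5 is 23.
Elements after it: 7, 6, 5
Those smaller than 23: 7, 6, 5

3 such elements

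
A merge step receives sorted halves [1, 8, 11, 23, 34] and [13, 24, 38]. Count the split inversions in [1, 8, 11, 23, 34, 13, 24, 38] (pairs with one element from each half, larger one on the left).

3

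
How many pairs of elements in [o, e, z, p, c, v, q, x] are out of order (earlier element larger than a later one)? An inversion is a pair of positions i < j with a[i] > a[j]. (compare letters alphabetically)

Sweep left to right; for each value list the smaller values that follow it:
o → e, c → 2
e → c → 1
z → p, c, v, q, x → 5
p → c → 1
c → none → 0
v → q → 1
q → none → 0
x → none → 0
Sum: 2 + 1 + 5 + 1 + 0 + 1 + 0 + 0 = 10

10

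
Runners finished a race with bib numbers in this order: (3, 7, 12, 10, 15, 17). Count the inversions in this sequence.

Out-of-order pairs: 1

Inversion pairs (indices are 0-based):
(2,3): 12 > 10
That's 1 pair.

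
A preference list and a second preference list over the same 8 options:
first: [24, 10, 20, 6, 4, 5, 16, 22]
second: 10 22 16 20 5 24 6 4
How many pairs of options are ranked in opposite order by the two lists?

There are 16 pairs.

Assign each item its position (1..8) in the first ordering, then rewrite the second ordering as that position sequence:
positions: 24→1, 10→2, 20→3, 6→4, 4→5, 5→6, 16→7, 22→8
second ordering as positions: [2, 8, 7, 3, 6, 1, 4, 5]
Discordant pairs = inversions in this position sequence.
2: 1 → 1
8: 7, 3, 6, 1, 4, 5 → 6
7: 3, 6, 1, 4, 5 → 5
3: 1 → 1
6: 1, 4, 5 → 3
1: 0
4: 0
5: 0
Total: 1 + 6 + 5 + 1 + 3 + 0 + 0 + 0 = 16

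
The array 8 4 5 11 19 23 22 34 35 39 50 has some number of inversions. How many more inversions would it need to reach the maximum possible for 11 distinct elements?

Maximum inversions for 11 distinct elements is C(11, 2) = 11·10/2 = 55.
Current inversions — for each element, count later smaller elements:
8: 2
4: 0
5: 0
11: 0
19: 0
23: 1
22: 0
34: 0
35: 0
39: 0
50: 0
Current total: 2 + 0 + 0 + 0 + 0 + 1 + 0 + 0 + 0 + 0 + 0 = 3
Shortfall: 55 − 3 = 52

52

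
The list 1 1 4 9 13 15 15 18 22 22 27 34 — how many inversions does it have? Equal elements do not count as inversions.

Sweep left to right; for each value list the smaller values that follow it:
1 → none → 0
1 → none → 0
4 → none → 0
9 → none → 0
13 → none → 0
15 → none → 0
15 → none → 0
18 → none → 0
22 → none → 0
22 → none → 0
27 → none → 0
34 → none → 0
Sum: 0 + 0 + 0 + 0 + 0 + 0 + 0 + 0 + 0 + 0 + 0 + 0 = 0

There are 0 inversions.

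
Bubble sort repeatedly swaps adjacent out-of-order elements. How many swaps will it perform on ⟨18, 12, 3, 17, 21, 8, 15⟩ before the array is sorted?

11 swaps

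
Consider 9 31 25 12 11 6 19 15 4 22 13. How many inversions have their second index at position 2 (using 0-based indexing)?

The element at index 2 is 25.
Elements before it: 9, 31
Those larger than 25: 31

1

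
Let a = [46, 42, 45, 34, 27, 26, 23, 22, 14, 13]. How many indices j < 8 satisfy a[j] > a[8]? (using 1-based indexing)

7

The element at index 8 is 22.
Elements before it: 46, 42, 45, 34, 27, 26, 23
Those larger than 22: 46, 42, 45, 34, 27, 26, 23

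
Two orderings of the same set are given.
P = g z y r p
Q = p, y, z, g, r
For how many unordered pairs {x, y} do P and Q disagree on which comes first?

7 disagreeing pairs

Assign each item its position (1..5) in the first ordering, then rewrite the second ordering as that position sequence:
positions: g→1, z→2, y→3, r→4, p→5
second ordering as positions: [5, 3, 2, 1, 4]
Discordant pairs = inversions in this position sequence.
5: 3, 2, 1, 4 → 4
3: 2, 1 → 2
2: 1 → 1
1: 0
4: 0
Total: 4 + 2 + 1 + 0 + 0 = 7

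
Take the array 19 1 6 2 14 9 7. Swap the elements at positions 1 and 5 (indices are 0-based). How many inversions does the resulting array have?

15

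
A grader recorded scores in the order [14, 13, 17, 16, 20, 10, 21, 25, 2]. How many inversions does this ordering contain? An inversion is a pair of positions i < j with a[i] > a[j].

Count, for each position, how many later elements it exceeds:
14 → 13, 10, 2 → 3
13 → 10, 2 → 2
17 → 16, 10, 2 → 3
16 → 10, 2 → 2
20 → 10, 2 → 2
10 → 2 → 1
21 → 2 → 1
25 → 2 → 1
2 → none → 0
Sum: 3 + 2 + 3 + 2 + 2 + 1 + 1 + 1 + 0 = 15

15 out-of-order pairs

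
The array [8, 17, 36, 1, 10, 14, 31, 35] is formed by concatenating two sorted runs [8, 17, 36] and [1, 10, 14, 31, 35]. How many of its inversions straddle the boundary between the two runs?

9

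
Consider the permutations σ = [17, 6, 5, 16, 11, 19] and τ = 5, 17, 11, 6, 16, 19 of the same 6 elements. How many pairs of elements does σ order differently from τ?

4

Assign each item its position (1..6) in the first ordering, then rewrite the second ordering as that position sequence:
positions: 17→1, 6→2, 5→3, 16→4, 11→5, 19→6
second ordering as positions: [3, 1, 5, 2, 4, 6]
Discordant pairs = inversions in this position sequence.
3: 1, 2 → 2
1: 0
5: 2, 4 → 2
2: 0
4: 0
6: 0
Total: 2 + 0 + 2 + 0 + 0 + 0 = 4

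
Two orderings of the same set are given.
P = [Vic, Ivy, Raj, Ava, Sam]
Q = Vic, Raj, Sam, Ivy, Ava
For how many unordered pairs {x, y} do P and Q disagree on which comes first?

Assign each item its position (1..5) in the first ordering, then rewrite the second ordering as that position sequence:
positions: Vic→1, Ivy→2, Raj→3, Ava→4, Sam→5
second ordering as positions: [1, 3, 5, 2, 4]
Discordant pairs = inversions in this position sequence.
1: 0
3: 2 → 1
5: 2, 4 → 2
2: 0
4: 0
Total: 0 + 1 + 2 + 0 + 0 = 3

Disagreeing pairs: 3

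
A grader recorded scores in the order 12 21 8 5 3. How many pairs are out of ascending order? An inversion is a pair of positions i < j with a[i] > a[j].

Inversions: 9

Sweep left to right; for each value list the smaller values that follow it:
12 → 8, 5, 3 → 3
21 → 8, 5, 3 → 3
8 → 5, 3 → 2
5 → 3 → 1
3 → none → 0
Sum: 3 + 3 + 2 + 1 + 0 = 9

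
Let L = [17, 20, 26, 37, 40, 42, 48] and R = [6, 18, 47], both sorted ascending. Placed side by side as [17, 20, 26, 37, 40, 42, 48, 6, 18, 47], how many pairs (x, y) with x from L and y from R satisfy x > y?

14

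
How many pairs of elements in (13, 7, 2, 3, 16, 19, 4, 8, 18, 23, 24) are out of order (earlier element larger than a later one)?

For each element, count later entries that are smaller:
13: 5
7: 3
2: 0
3: 0
16: 2
19: 3
4: 0
8: 0
18: 0
23: 0
24: 0
Sum: 5 + 3 + 0 + 0 + 2 + 3 + 0 + 0 + 0 + 0 + 0 = 13

13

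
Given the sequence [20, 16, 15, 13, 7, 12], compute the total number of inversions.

Element-by-element contributions:
20: 5
16: 4
15: 3
13: 2
7: 0
12: 0
Sum: 5 + 4 + 3 + 2 + 0 + 0 = 14

Out-of-order pairs: 14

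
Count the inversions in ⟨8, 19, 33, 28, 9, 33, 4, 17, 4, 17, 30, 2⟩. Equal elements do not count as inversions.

For each element, count later entries that are smaller:
8 → 4, 4, 2 → 3
19 → 9, 4, 17, 4, 17, 2 → 6
33 → 28, 9, 4, 17, 4, 17, 30, 2 → 8
28 → 9, 4, 17, 4, 17, 2 → 6
9 → 4, 4, 2 → 3
33 → 4, 17, 4, 17, 30, 2 → 6
4 → 2 → 1
17 → 4, 2 → 2
4 → 2 → 1
17 → 2 → 1
30 → 2 → 1
2 → none → 0
Sum: 3 + 6 + 8 + 6 + 3 + 6 + 1 + 2 + 1 + 1 + 1 + 0 = 38

Inversions: 38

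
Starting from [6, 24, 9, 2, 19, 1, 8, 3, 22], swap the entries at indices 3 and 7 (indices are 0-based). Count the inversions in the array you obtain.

Positions 3 and 7 hold 2 and 3; after swapping, the array is [6, 24, 9, 3, 19, 1, 8, 2, 22].
Sweep left to right; for each value list the smaller values that follow it:
6 → 3, 1, 2 → 3
24 → 9, 3, 19, 1, 8, 2, 22 → 7
9 → 3, 1, 8, 2 → 4
3 → 1, 2 → 2
19 → 1, 8, 2 → 3
1 → none → 0
8 → 2 → 1
2 → none → 0
22 → none → 0
Sum: 3 + 7 + 4 + 2 + 3 + 0 + 1 + 0 + 0 = 20

Inversions: 20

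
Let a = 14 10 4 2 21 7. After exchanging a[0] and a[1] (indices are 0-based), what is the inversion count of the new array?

Positions 0 and 1 hold 14 and 10; after swapping, the array is [10, 14, 4, 2, 21, 7].
Count, for each position, how many later elements it exceeds:
10 → 4, 2, 7 → 3
14 → 4, 2, 7 → 3
4 → 2 → 1
2 → none → 0
21 → 7 → 1
7 → none → 0
Sum: 3 + 3 + 1 + 0 + 1 + 0 = 8

There are 8 inversions.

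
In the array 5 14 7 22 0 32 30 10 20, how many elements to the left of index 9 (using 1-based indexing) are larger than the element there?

The element at index 9 is 20.
Elements before it: 5, 14, 7, 22, 0, 32, 30, 10
Those larger than 20: 22, 32, 30

3 such elements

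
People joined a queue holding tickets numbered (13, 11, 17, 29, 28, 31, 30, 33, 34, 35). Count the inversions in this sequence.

3

Element-by-element contributions:
13 → 11 → 1
11 → none → 0
17 → none → 0
29 → 28 → 1
28 → none → 0
31 → 30 → 1
30 → none → 0
33 → none → 0
34 → none → 0
35 → none → 0
Sum: 1 + 0 + 0 + 1 + 0 + 1 + 0 + 0 + 0 + 0 = 3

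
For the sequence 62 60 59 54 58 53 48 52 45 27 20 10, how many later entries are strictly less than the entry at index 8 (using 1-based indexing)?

4 such elements

The element at index 8 is 52.
Elements after it: 45, 27, 20, 10
Those smaller than 52: 45, 27, 20, 10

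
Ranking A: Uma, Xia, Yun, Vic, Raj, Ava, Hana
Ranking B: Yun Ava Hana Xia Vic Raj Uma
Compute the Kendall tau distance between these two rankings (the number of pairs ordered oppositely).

Assign each item its position (1..7) in the first ordering, then rewrite the second ordering as that position sequence:
positions: Uma→1, Xia→2, Yun→3, Vic→4, Raj→5, Ava→6, Hana→7
second ordering as positions: [3, 6, 7, 2, 4, 5, 1]
Discordant pairs = inversions in this position sequence.
3: 2, 1 → 2
6: 2, 4, 5, 1 → 4
7: 2, 4, 5, 1 → 4
2: 1 → 1
4: 1 → 1
5: 1 → 1
1: 0
Total: 2 + 4 + 4 + 1 + 1 + 1 + 0 = 13

There are 13 discordant pairs.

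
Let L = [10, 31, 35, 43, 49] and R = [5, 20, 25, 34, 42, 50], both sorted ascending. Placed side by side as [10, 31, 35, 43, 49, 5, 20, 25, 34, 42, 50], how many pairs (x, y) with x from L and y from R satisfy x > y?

Count, for every r in R, how many entries of L exceed r:
r = 5: 10, 31, 35, 43, 49 → 5
r = 20: 31, 35, 43, 49 → 4
r = 25: 31, 35, 43, 49 → 4
r = 34: 35, 43, 49 → 3
r = 42: 43, 49 → 2
r = 50: none → 0
Cross-inversions: 5 + 4 + 4 + 3 + 2 + 0 = 18

18 cross-inversions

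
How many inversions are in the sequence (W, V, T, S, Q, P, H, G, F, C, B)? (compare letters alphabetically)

Inversions: 55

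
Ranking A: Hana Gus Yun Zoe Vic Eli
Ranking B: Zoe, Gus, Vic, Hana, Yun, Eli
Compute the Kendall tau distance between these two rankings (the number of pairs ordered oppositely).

Assign each item its position (1..6) in the first ordering, then rewrite the second ordering as that position sequence:
positions: Hana→1, Gus→2, Yun→3, Zoe→4, Vic→5, Eli→6
second ordering as positions: [4, 2, 5, 1, 3, 6]
Discordant pairs = inversions in this position sequence.
4: 2, 1, 3 → 3
2: 1 → 1
5: 1, 3 → 2
1: 0
3: 0
6: 0
Total: 3 + 1 + 2 + 0 + 0 + 0 = 6

6 discordant pairs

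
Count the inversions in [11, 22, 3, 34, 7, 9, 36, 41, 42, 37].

10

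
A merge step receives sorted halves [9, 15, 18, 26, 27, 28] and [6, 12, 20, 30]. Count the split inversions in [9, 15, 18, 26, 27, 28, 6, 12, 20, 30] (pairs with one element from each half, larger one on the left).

14 split inversions

For each element r of the right run, count left-run elements greater than r:
r = 6: 9, 15, 18, 26, 27, 28 → 6
r = 12: 15, 18, 26, 27, 28 → 5
r = 20: 26, 27, 28 → 3
r = 30: none → 0
Cross-inversions: 6 + 5 + 3 + 0 = 14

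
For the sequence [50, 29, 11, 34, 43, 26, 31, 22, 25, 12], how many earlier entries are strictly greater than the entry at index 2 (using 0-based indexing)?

The element at index 2 is 11.
Elements before it: 50, 29
Those larger than 11: 50, 29

2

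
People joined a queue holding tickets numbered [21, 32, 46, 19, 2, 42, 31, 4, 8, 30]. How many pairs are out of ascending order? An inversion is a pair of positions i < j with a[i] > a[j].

Sweep left to right; for each value list the smaller values that follow it:
21 → 19, 2, 4, 8 → 4
32 → 19, 2, 31, 4, 8, 30 → 6
46 → 19, 2, 42, 31, 4, 8, 30 → 7
19 → 2, 4, 8 → 3
2 → none → 0
42 → 31, 4, 8, 30 → 4
31 → 4, 8, 30 → 3
4 → none → 0
8 → none → 0
30 → none → 0
Sum: 4 + 6 + 7 + 3 + 0 + 4 + 3 + 0 + 0 + 0 = 27

27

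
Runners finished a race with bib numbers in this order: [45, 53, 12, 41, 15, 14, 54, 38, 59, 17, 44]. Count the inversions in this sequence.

Count, for each position, how many later elements it exceeds:
45: 7
53: 7
12: 0
41: 4
15: 1
14: 0
54: 3
38: 1
59: 2
17: 0
44: 0
Sum: 7 + 7 + 0 + 4 + 1 + 0 + 3 + 1 + 2 + 0 + 0 = 25

25 inversions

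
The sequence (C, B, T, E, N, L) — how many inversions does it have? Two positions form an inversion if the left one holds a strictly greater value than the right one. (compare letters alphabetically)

5

Out-of-order index pairs (0-indexed):
(0,1): C > B
(2,3): T > E
(2,4): T > N
(2,5): T > L
(4,5): N > L
That's 5 pairs.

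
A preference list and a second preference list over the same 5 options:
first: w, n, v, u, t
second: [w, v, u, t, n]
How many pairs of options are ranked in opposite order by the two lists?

3

Assign each item its position (1..5) in the first ordering, then rewrite the second ordering as that position sequence:
positions: w→1, n→2, v→3, u→4, t→5
second ordering as positions: [1, 3, 4, 5, 2]
Discordant pairs = inversions in this position sequence.
1: 0
3: 2 → 1
4: 2 → 1
5: 2 → 1
2: 0
Total: 0 + 1 + 1 + 1 + 0 = 3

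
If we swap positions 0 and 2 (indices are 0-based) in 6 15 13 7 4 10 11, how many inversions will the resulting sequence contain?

Positions 0 and 2 hold 6 and 13; after swapping, the array is [13, 15, 6, 7, 4, 10, 11].
Count, for each position, how many later elements it exceeds:
13: 5
15: 5
6: 1
7: 1
4: 0
10: 0
11: 0
Sum: 5 + 5 + 1 + 1 + 0 + 0 + 0 = 12

12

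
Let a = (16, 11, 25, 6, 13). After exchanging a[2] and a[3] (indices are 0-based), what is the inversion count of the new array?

Positions 2 and 3 hold 25 and 6; after swapping, the array is [16, 11, 6, 25, 13].
Element-by-element contributions:
16 → 11, 6, 13 → 3
11 → 6 → 1
6 → none → 0
25 → 13 → 1
13 → none → 0
Sum: 3 + 1 + 0 + 1 + 0 = 5

5 inversions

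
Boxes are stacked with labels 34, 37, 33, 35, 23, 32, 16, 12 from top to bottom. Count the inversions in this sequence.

Sweep left to right; for each value list the smaller values that follow it:
34 → 33, 23, 32, 16, 12 → 5
37 → 33, 35, 23, 32, 16, 12 → 6
33 → 23, 32, 16, 12 → 4
35 → 23, 32, 16, 12 → 4
23 → 16, 12 → 2
32 → 16, 12 → 2
16 → 12 → 1
12 → none → 0
Sum: 5 + 6 + 4 + 4 + 2 + 2 + 1 + 0 = 24

There are 24 out-of-order pairs.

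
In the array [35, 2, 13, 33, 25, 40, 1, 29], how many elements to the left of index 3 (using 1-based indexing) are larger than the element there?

1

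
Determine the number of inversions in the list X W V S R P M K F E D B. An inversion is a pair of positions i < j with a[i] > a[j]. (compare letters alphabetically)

There are 66 inversions.

For each element, count later entries that are smaller:
X → W, V, S, R, P, M, K, F, E, D, B → 11
W → V, S, R, P, M, K, F, E, D, B → 10
V → S, R, P, M, K, F, E, D, B → 9
S → R, P, M, K, F, E, D, B → 8
R → P, M, K, F, E, D, B → 7
P → M, K, F, E, D, B → 6
M → K, F, E, D, B → 5
K → F, E, D, B → 4
F → E, D, B → 3
E → D, B → 2
D → B → 1
B → none → 0
Sum: 11 + 10 + 9 + 8 + 7 + 6 + 5 + 4 + 3 + 2 + 1 + 0 = 66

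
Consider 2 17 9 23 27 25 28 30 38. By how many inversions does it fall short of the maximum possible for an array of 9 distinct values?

34

Maximum inversions for 9 distinct elements is C(9, 2) = 9·8/2 = 36.
Current inversions — for each element, count later smaller elements:
2: 0
17: 1
9: 0
23: 0
27: 1
25: 0
28: 0
30: 0
38: 0
Current total: 0 + 1 + 0 + 0 + 1 + 0 + 0 + 0 + 0 = 2
Shortfall: 36 − 2 = 34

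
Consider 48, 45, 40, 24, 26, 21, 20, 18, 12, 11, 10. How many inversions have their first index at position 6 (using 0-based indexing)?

The element at index 6 is 20.
Elements after it: 18, 12, 11, 10
Those smaller than 20: 18, 12, 11, 10

4 such elements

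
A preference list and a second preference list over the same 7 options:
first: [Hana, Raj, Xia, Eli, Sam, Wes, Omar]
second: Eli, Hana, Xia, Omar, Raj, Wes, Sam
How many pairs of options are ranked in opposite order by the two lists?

Pairs: 8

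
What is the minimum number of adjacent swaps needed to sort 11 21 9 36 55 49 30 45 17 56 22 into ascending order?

20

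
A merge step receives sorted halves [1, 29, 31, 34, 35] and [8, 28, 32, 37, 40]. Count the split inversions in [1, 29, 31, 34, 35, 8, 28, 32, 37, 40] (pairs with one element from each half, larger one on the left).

For each element r of the right run, count left-run elements greater than r:
r = 8: 29, 31, 34, 35 → 4
r = 28: 29, 31, 34, 35 → 4
r = 32: 34, 35 → 2
r = 37: none → 0
r = 40: none → 0
Cross-inversions: 4 + 4 + 2 + 0 + 0 = 10

10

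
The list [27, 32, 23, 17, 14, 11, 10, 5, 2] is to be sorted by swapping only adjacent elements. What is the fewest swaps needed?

35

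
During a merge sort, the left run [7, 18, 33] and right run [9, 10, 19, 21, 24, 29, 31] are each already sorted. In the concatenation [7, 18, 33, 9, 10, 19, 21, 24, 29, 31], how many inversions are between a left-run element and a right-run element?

Count, for every r in R, how many entries of L exceed r:
r = 9: 18, 33 → 2
r = 10: 18, 33 → 2
r = 19: 33 → 1
r = 21: 33 → 1
r = 24: 33 → 1
r = 29: 33 → 1
r = 31: 33 → 1
Cross-inversions: 2 + 2 + 1 + 1 + 1 + 1 + 1 = 9

9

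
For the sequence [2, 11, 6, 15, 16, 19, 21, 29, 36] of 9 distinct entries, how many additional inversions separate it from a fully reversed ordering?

35 inversions short

Maximum inversions for 9 distinct elements is C(9, 2) = 9·8/2 = 36.
Current inversions — for each element, count later smaller elements:
2: 0
11: 1
6: 0
15: 0
16: 0
19: 0
21: 0
29: 0
36: 0
Current total: 0 + 1 + 0 + 0 + 0 + 0 + 0 + 0 + 0 = 1
Shortfall: 36 − 1 = 35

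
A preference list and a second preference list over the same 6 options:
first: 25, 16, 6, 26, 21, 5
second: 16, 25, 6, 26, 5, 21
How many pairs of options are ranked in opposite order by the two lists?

2

Assign each item its position (1..6) in the first ordering, then rewrite the second ordering as that position sequence:
positions: 25→1, 16→2, 6→3, 26→4, 21→5, 5→6
second ordering as positions: [2, 1, 3, 4, 6, 5]
Discordant pairs = inversions in this position sequence.
2: 1 → 1
1: 0
3: 0
4: 0
6: 5 → 1
5: 0
Total: 1 + 0 + 0 + 0 + 1 + 0 = 2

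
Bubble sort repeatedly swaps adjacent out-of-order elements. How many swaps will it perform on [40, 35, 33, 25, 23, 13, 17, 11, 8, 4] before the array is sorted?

Each adjacent swap fixes exactly one inversion, so the minimum swap count equals the number of inversions.
Count inversions — for each element, later elements that are smaller:
40: 35, 33, 25, 23, 13, 17, 11, 8, 4 → 9
35: 33, 25, 23, 13, 17, 11, 8, 4 → 8
33: 25, 23, 13, 17, 11, 8, 4 → 7
25: 23, 13, 17, 11, 8, 4 → 6
23: 13, 17, 11, 8, 4 → 5
13: 11, 8, 4 → 3
17: 11, 8, 4 → 3
11: 8, 4 → 2
8: 4 → 1
4: none → 0
Total inversions: 9 + 8 + 7 + 6 + 5 + 3 + 3 + 2 + 1 + 0 = 44

Adjacent swaps: 44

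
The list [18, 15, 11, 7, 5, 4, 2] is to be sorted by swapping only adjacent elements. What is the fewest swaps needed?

21

Each adjacent swap fixes exactly one inversion, so the minimum swap count equals the number of inversions.
Count inversions — for each element, later elements that are smaller:
18: 15, 11, 7, 5, 4, 2 → 6
15: 11, 7, 5, 4, 2 → 5
11: 7, 5, 4, 2 → 4
7: 5, 4, 2 → 3
5: 4, 2 → 2
4: 2 → 1
2: none → 0
Total inversions: 6 + 5 + 4 + 3 + 2 + 1 + 0 = 21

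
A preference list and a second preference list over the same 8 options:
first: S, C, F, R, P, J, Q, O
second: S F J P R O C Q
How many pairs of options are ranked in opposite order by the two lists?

Assign each item its position (1..8) in the first ordering, then rewrite the second ordering as that position sequence:
positions: S→1, C→2, F→3, R→4, P→5, J→6, Q→7, O→8
second ordering as positions: [1, 3, 6, 5, 4, 8, 2, 7]
Discordant pairs = inversions in this position sequence.
1: 0
3: 2 → 1
6: 5, 4, 2 → 3
5: 4, 2 → 2
4: 2 → 1
8: 2, 7 → 2
2: 0
7: 0
Total: 0 + 1 + 3 + 2 + 1 + 2 + 0 + 0 = 9

9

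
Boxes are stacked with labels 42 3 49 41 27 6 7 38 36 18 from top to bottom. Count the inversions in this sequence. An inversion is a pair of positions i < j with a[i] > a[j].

27

Count, for each position, how many later elements it exceeds:
42 → 3, 41, 27, 6, 7, 38, 36, 18 → 8
3 → none → 0
49 → 41, 27, 6, 7, 38, 36, 18 → 7
41 → 27, 6, 7, 38, 36, 18 → 6
27 → 6, 7, 18 → 3
6 → none → 0
7 → none → 0
38 → 36, 18 → 2
36 → 18 → 1
18 → none → 0
Sum: 8 + 0 + 7 + 6 + 3 + 0 + 0 + 2 + 1 + 0 = 27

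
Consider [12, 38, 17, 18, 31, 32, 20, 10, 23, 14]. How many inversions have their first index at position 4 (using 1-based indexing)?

The element at index 4 is 18.
Elements after it: 31, 32, 20, 10, 23, 14
Those smaller than 18: 10, 14

2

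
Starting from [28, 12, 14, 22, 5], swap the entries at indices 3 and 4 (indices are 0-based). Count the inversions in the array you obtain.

Positions 3 and 4 hold 22 and 5; after swapping, the array is [28, 12, 14, 5, 22].
For each element, count later entries that are smaller:
28: 4
12: 1
14: 1
5: 0
22: 0
Sum: 4 + 1 + 1 + 0 + 0 = 6

6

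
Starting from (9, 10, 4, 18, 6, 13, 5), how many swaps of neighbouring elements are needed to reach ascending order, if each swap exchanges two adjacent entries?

Minimum adjacent swaps = number of inversions (each swap of adjacent out-of-order elements removes one inversion and no swap can remove more).
Count inversions — for each element, later elements that are smaller:
9: 4, 6, 5 → 3
10: 4, 6, 5 → 3
4: none → 0
18: 6, 13, 5 → 3
6: 5 → 1
13: 5 → 1
5: none → 0
Total inversions: 3 + 3 + 0 + 3 + 1 + 1 + 0 = 11

11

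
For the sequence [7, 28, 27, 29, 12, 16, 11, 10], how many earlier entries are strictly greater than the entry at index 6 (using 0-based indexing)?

The element at index 6 is 11.
Elements before it: 7, 28, 27, 29, 12, 16
Those larger than 11: 28, 27, 29, 12, 16

5 such elements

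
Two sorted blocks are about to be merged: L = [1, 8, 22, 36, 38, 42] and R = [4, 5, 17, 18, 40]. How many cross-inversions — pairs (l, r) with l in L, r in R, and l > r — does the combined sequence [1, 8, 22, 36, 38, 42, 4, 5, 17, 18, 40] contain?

Take each right-half value and tally the left-half values above it:
r = 4: 8, 22, 36, 38, 42 → 5
r = 5: 8, 22, 36, 38, 42 → 5
r = 17: 22, 36, 38, 42 → 4
r = 18: 22, 36, 38, 42 → 4
r = 40: 42 → 1
Cross-inversions: 5 + 5 + 4 + 4 + 1 = 19

There are 19 cross-inversions.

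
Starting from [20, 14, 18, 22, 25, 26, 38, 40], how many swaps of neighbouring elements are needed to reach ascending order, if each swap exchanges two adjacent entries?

The minimum number of adjacent swaps to sort an array equals its inversion count, since every such swap removes exactly one inversion.
Count inversions — for each element, later elements that are smaller:
20: 14, 18 → 2
14: none → 0
18: none → 0
22: none → 0
25: none → 0
26: none → 0
38: none → 0
40: none → 0
Total inversions: 2 + 0 + 0 + 0 + 0 + 0 + 0 + 0 = 2

2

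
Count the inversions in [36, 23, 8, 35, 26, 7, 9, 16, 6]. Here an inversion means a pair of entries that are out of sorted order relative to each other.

27

Sweep left to right; for each value list the smaller values that follow it:
36: 8
23: 5
8: 2
35: 5
26: 4
7: 1
9: 1
16: 1
6: 0
Sum: 8 + 5 + 2 + 5 + 4 + 1 + 1 + 1 + 0 = 27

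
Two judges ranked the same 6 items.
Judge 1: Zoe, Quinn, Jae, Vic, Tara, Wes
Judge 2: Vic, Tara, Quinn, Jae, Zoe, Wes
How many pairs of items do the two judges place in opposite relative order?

8

Assign each item its position (1..6) in the first ordering, then rewrite the second ordering as that position sequence:
positions: Zoe→1, Quinn→2, Jae→3, Vic→4, Tara→5, Wes→6
second ordering as positions: [4, 5, 2, 3, 1, 6]
Discordant pairs = inversions in this position sequence.
4: 2, 3, 1 → 3
5: 2, 3, 1 → 3
2: 1 → 1
3: 1 → 1
1: 0
6: 0
Total: 3 + 3 + 1 + 1 + 0 + 0 = 8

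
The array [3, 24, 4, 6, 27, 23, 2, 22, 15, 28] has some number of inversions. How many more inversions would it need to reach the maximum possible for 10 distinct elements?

28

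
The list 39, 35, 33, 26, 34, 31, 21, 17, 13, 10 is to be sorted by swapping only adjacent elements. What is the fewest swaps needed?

Each adjacent swap fixes exactly one inversion, so the minimum swap count equals the number of inversions.
Count inversions — for each element, later elements that are smaller:
39: 35, 33, 26, 34, 31, 21, 17, 13, 10 → 9
35: 33, 26, 34, 31, 21, 17, 13, 10 → 8
33: 26, 31, 21, 17, 13, 10 → 6
26: 21, 17, 13, 10 → 4
34: 31, 21, 17, 13, 10 → 5
31: 21, 17, 13, 10 → 4
21: 17, 13, 10 → 3
17: 13, 10 → 2
13: 10 → 1
10: none → 0
Total inversions: 9 + 8 + 6 + 4 + 5 + 4 + 3 + 2 + 1 + 0 = 42

42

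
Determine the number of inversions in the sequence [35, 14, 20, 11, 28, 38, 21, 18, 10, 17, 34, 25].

Element-by-element contributions:
35: 10
14: 2
20: 4
11: 1
28: 5
38: 6
21: 3
18: 2
10: 0
17: 0
34: 1
25: 0
Sum: 10 + 2 + 4 + 1 + 5 + 6 + 3 + 2 + 0 + 0 + 1 + 0 = 34

34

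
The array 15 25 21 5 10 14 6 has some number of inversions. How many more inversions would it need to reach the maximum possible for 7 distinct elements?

6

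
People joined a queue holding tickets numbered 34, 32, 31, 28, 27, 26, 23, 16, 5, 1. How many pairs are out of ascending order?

For each element, count later entries that are smaller:
34: 9
32: 8
31: 7
28: 6
27: 5
26: 4
23: 3
16: 2
5: 1
1: 0
Sum: 9 + 8 + 7 + 6 + 5 + 4 + 3 + 2 + 1 + 0 = 45

45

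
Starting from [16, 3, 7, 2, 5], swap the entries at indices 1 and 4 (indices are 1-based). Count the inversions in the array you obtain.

Positions 1 and 4 hold 16 and 2; after swapping, the array is [2, 3, 7, 16, 5].
For each element, count later entries that are smaller:
2: 0
3: 0
7: 1
16: 1
5: 0
Sum: 0 + 0 + 1 + 1 + 0 = 2

Inversions: 2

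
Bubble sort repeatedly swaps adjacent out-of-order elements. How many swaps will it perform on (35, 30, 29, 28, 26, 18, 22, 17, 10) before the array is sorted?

Minimum adjacent swaps = number of inversions (each swap of adjacent out-of-order elements removes one inversion and no swap can remove more).
Count inversions — for each element, later elements that are smaller:
35: 30, 29, 28, 26, 18, 22, 17, 10 → 8
30: 29, 28, 26, 18, 22, 17, 10 → 7
29: 28, 26, 18, 22, 17, 10 → 6
28: 26, 18, 22, 17, 10 → 5
26: 18, 22, 17, 10 → 4
18: 17, 10 → 2
22: 17, 10 → 2
17: 10 → 1
10: none → 0
Total inversions: 8 + 7 + 6 + 5 + 4 + 2 + 2 + 1 + 0 = 35

35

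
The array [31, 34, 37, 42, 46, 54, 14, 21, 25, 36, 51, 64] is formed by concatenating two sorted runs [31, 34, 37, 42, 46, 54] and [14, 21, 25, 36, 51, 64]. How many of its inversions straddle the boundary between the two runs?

23

Count, for every r in R, how many entries of L exceed r:
r = 14: 31, 34, 37, 42, 46, 54 → 6
r = 21: 31, 34, 37, 42, 46, 54 → 6
r = 25: 31, 34, 37, 42, 46, 54 → 6
r = 36: 37, 42, 46, 54 → 4
r = 51: 54 → 1
r = 64: none → 0
Cross-inversions: 6 + 6 + 6 + 4 + 1 + 0 = 23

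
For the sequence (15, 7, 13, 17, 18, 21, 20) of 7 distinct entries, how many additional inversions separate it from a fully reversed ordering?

Maximum inversions for 7 distinct elements is C(7, 2) = 7·6/2 = 21.
Current inversions — for each element, count later smaller elements:
15: 2
7: 0
13: 0
17: 0
18: 0
21: 1
20: 0
Current total: 2 + 0 + 0 + 0 + 0 + 1 + 0 = 3
Shortfall: 21 − 3 = 18

18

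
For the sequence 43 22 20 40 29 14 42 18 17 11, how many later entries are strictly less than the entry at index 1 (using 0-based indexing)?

5

The element at index 1 is 22.
Elements after it: 20, 40, 29, 14, 42, 18, 17, 11
Those smaller than 22: 20, 14, 18, 17, 11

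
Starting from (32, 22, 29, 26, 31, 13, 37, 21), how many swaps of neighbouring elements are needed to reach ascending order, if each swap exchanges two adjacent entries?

The minimum number of adjacent swaps to sort an array equals its inversion count, since every such swap removes exactly one inversion.
Count inversions — for each element, later elements that are smaller:
32: 22, 29, 26, 31, 13, 21 → 6
22: 13, 21 → 2
29: 26, 13, 21 → 3
26: 13, 21 → 2
31: 13, 21 → 2
13: none → 0
37: 21 → 1
21: none → 0
Total inversions: 6 + 2 + 3 + 2 + 2 + 0 + 1 + 0 = 16

There are 16 swaps.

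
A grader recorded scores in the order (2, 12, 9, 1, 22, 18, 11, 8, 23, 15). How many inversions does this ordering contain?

16 out-of-order pairs

Sweep left to right; for each value list the smaller values that follow it:
2 → 1 → 1
12 → 9, 1, 11, 8 → 4
9 → 1, 8 → 2
1 → none → 0
22 → 18, 11, 8, 15 → 4
18 → 11, 8, 15 → 3
11 → 8 → 1
8 → none → 0
23 → 15 → 1
15 → none → 0
Sum: 1 + 4 + 2 + 0 + 4 + 3 + 1 + 0 + 1 + 0 = 16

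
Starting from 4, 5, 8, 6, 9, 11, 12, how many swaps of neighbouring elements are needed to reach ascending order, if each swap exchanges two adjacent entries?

Each adjacent swap fixes exactly one inversion, so the minimum swap count equals the number of inversions.
Count inversions — for each element, later elements that are smaller:
4: none → 0
5: none → 0
8: 6 → 1
6: none → 0
9: none → 0
11: none → 0
12: none → 0
Total inversions: 0 + 0 + 1 + 0 + 0 + 0 + 0 = 1

1 swap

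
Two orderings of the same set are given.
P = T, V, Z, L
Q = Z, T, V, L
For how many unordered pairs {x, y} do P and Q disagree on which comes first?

Assign each item its position (1..4) in the first ordering, then rewrite the second ordering as that position sequence:
positions: T→1, V→2, Z→3, L→4
second ordering as positions: [3, 1, 2, 4]
Discordant pairs = inversions in this position sequence.
3: 1, 2 → 2
1: 0
2: 0
4: 0
Total: 2 + 0 + 0 + 0 = 2

There are 2 disagreeing pairs.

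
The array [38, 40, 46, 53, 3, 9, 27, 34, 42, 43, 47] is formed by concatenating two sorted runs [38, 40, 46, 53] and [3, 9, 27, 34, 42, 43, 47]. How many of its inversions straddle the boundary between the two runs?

Split inversions: 21

For each element r of the right run, count left-run elements greater than r:
r = 3: 38, 40, 46, 53 → 4
r = 9: 38, 40, 46, 53 → 4
r = 27: 38, 40, 46, 53 → 4
r = 34: 38, 40, 46, 53 → 4
r = 42: 46, 53 → 2
r = 43: 46, 53 → 2
r = 47: 53 → 1
Cross-inversions: 4 + 4 + 4 + 4 + 2 + 2 + 1 = 21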